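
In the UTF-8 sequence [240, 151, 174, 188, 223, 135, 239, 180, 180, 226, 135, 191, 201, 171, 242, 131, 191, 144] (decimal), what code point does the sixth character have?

U+83FD0

Offset 0: leading byte 0xF0 = 11110000 → 4-byte char #1 = F0 97 AE BC.
Offset 4: leading byte 0xDF = 11011111 → 2-byte char #2 = DF 87.
Offset 6: leading byte 0xEF = 11101111 → 3-byte char #3 = EF B4 B4.
Offset 9: leading byte 0xE2 = 11100010 → 3-byte char #4 = E2 87 BF.
Offset 12: leading byte 0xC9 = 11001001 → 2-byte char #5 = C9 AB.
Offset 14: leading byte 0xF2 = 11110010 → 4-byte char #6 = F2 83 BF 90.
Leading byte 0xF2 = 11110010 matches 11110xxx → 4-byte sequence.
Byte 1: 0xF2 = 11110010, payload 010 (3 bits).
Byte 2: 0x83 = 10000011 (10xxxxxx ✓), payload 000011.
Byte 3: 0xBF = 10111111 (10xxxxxx ✓), payload 111111.
Byte 4: 0x90 = 10010000 (10xxxxxx ✓), payload 010000.
Concatenate: 010000011111111010000 = 0x83FD0 (21 bits → U+83FD0).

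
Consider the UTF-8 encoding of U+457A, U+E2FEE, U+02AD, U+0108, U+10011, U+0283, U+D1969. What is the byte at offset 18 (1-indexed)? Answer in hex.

1-indexed offset 18 is 0-indexed offset 17.
U+457A → 3-byte form E4 95 BA at offsets 0–2.
U+E2FEE → 4-byte form F3 A2 BF AE at offsets 3–6.
U+02AD → 2-byte form CA AD at offsets 7–8.
U+0108 → 2-byte form C4 88 at offsets 9–10.
U+10011 → 4-byte form F0 90 80 91 at offsets 11–14.
U+0283 → 2-byte form CA 83 at offsets 15–16.
U+D1969 → 4-byte form F3 91 A5 A9 at offsets 17–20.
Offset 17 falls in char 7's range; it's byte 1 of F3 91 A5 A9 = 0xF3.

0xF3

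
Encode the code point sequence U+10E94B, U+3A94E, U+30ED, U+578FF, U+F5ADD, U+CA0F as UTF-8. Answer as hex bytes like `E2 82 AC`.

U+10E94B: 4-byte form → F4 8E A5 8B.
U+3A94E: 4-byte form → F0 BA A5 8E.
U+30ED: 3-byte form → E3 83 AD.
U+578FF: 4-byte form → F1 97 A3 BF.
U+F5ADD: 4-byte form → F3 B5 AB 9D.
U+CA0F: 3-byte form → EC A8 8F.
Concatenated (22 bytes): F4 8E A5 8B F0 BA A5 8E E3 83 AD F1 97 A3 BF F3 B5 AB 9D EC A8 8F.

F4 8E A5 8B F0 BA A5 8E E3 83 AD F1 97 A3 BF F3 B5 AB 9D EC A8 8F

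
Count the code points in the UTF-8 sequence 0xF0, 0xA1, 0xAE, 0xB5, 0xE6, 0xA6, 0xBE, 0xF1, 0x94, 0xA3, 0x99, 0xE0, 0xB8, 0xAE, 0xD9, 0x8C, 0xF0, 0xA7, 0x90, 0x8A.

6

Byte at offset 0: 0xF0 = 11110000 → 4-byte char (#1). Advance 4.
Byte at offset 4: 0xE6 = 11100110 → 3-byte char (#2). Advance 3.
Byte at offset 7: 0xF1 = 11110001 → 4-byte char (#3). Advance 4.
Byte at offset 11: 0xE0 = 11100000 → 3-byte char (#4). Advance 3.
Byte at offset 14: 0xD9 = 11011001 → 2-byte char (#5). Advance 2.
Byte at offset 16: 0xF0 = 11110000 → 4-byte char (#6). Advance 4.
Reached end at offset 20 after 6 code points.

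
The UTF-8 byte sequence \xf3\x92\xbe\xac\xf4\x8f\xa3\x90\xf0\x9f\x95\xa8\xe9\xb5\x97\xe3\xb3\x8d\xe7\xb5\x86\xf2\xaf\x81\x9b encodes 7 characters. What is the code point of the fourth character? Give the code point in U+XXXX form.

U+9D57

Offset 0: leading byte 0xF3 = 11110011 → 4-byte char #1 = F3 92 BE AC.
Offset 4: leading byte 0xF4 = 11110100 → 4-byte char #2 = F4 8F A3 90.
Offset 8: leading byte 0xF0 = 11110000 → 4-byte char #3 = F0 9F 95 A8.
Offset 12: leading byte 0xE9 = 11101001 → 3-byte char #4 = E9 B5 97.
Leading byte 0xE9 = 11101001 matches 1110xxxx → 3-byte sequence.
Byte 1: 0xE9 = 11101001, payload 1001 (4 bits).
Byte 2: 0xB5 = 10110101 (10xxxxxx ✓), payload 110101.
Byte 3: 0x97 = 10010111 (10xxxxxx ✓), payload 010111.
Concatenate: 1001110101010111 = 0x9D57 (16 bits → U+9D57).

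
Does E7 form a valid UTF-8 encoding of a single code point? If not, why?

invalid (sequence truncated)

Leading byte 0xE7 = 11100111 → 3-byte form, but only 1 byte is present.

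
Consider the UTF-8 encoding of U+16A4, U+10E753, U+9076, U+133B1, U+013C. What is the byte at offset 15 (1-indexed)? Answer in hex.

1-indexed offset 15 is 0-indexed offset 14.
U+16A4 → 3-byte form E1 9A A4 at offsets 0–2.
U+10E753 → 4-byte form F4 8E 9D 93 at offsets 3–6.
U+9076 → 3-byte form E9 81 B6 at offsets 7–9.
U+133B1 → 4-byte form F0 93 8E B1 at offsets 10–13.
U+013C → 2-byte form C4 BC at offsets 14–15.
Offset 14 falls in char 5's range; it's byte 1 of C4 BC = 0xC4.

0xC4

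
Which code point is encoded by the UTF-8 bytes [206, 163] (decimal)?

U+03A3

Leading byte 0xCE = 11001110 matches 110xxxxx → 2-byte sequence.
Byte 1: 0xCE = 11001110, payload 01110 (5 bits).
Byte 2: 0xA3 = 10100011 (10xxxxxx ✓), payload 100011.
Concatenate: 01110100011 = 0x3A3 (11 bits → U+03A3).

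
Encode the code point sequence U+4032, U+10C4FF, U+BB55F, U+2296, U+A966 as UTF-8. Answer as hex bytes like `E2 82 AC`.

E4 80 B2 F4 8C 93 BF F2 BB 95 9F E2 8A 96 EA A5 A6

U+4032: 3-byte form → E4 80 B2.
U+10C4FF: 4-byte form → F4 8C 93 BF.
U+BB55F: 4-byte form → F2 BB 95 9F.
U+2296: 3-byte form → E2 8A 96.
U+A966: 3-byte form → EA A5 A6.
Concatenated (17 bytes): E4 80 B2 F4 8C 93 BF F2 BB 95 9F E2 8A 96 EA A5 A6.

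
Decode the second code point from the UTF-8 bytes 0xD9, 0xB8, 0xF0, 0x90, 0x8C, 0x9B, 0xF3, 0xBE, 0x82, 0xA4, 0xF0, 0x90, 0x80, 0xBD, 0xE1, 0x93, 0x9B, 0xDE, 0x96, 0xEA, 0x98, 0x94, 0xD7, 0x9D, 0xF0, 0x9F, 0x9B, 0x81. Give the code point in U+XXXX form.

U+1031B

Offset 0: leading byte 0xD9 = 11011001 → 2-byte char #1 = D9 B8.
Offset 2: leading byte 0xF0 = 11110000 → 4-byte char #2 = F0 90 8C 9B.
Leading byte 0xF0 = 11110000 matches 11110xxx → 4-byte sequence.
Byte 1: 0xF0 = 11110000, payload 000 (3 bits).
Byte 2: 0x90 = 10010000 (10xxxxxx ✓), payload 010000.
Byte 3: 0x8C = 10001100 (10xxxxxx ✓), payload 001100.
Byte 4: 0x9B = 10011011 (10xxxxxx ✓), payload 011011.
Concatenate: 000010000001100011011 = 0x1031B (21 bits → U+1031B).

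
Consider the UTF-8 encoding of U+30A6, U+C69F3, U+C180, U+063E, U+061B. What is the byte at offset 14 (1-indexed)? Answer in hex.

1-indexed offset 14 is 0-indexed offset 13.
U+30A6 → 3-byte form E3 82 A6 at offsets 0–2.
U+C69F3 → 4-byte form F3 86 A7 B3 at offsets 3–6.
U+C180 → 3-byte form EC 86 80 at offsets 7–9.
U+063E → 2-byte form D8 BE at offsets 10–11.
U+061B → 2-byte form D8 9B at offsets 12–13.
Offset 13 falls in char 5's range; it's byte 2 of D8 9B = 0x9B.

0x9B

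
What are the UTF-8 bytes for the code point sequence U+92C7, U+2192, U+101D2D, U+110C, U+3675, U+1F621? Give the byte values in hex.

E9 8B 87 E2 86 92 F4 81 B4 AD E1 84 8C E3 99 B5 F0 9F 98 A1

U+92C7: 3-byte form → E9 8B 87.
U+2192: 3-byte form → E2 86 92.
U+101D2D: 4-byte form → F4 81 B4 AD.
U+110C: 3-byte form → E1 84 8C.
U+3675: 3-byte form → E3 99 B5.
U+1F621: 4-byte form → F0 9F 98 A1.
Concatenated (20 bytes): E9 8B 87 E2 86 92 F4 81 B4 AD E1 84 8C E3 99 B5 F0 9F 98 A1.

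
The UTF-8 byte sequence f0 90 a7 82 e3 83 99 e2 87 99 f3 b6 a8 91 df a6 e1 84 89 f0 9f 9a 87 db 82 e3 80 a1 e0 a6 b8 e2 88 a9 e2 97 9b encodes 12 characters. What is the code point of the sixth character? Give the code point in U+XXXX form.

Offset 0: leading byte 0xF0 = 11110000 → 4-byte char #1 = F0 90 A7 82.
Offset 4: leading byte 0xE3 = 11100011 → 3-byte char #2 = E3 83 99.
Offset 7: leading byte 0xE2 = 11100010 → 3-byte char #3 = E2 87 99.
Offset 10: leading byte 0xF3 = 11110011 → 4-byte char #4 = F3 B6 A8 91.
Offset 14: leading byte 0xDF = 11011111 → 2-byte char #5 = DF A6.
Offset 16: leading byte 0xE1 = 11100001 → 3-byte char #6 = E1 84 89.
Leading byte 0xE1 = 11100001 matches 1110xxxx → 3-byte sequence.
Byte 1: 0xE1 = 11100001, payload 0001 (4 bits).
Byte 2: 0x84 = 10000100 (10xxxxxx ✓), payload 000100.
Byte 3: 0x89 = 10001001 (10xxxxxx ✓), payload 001001.
Concatenate: 0001000100001001 = 0x1109 (16 bits → U+1109).

U+1109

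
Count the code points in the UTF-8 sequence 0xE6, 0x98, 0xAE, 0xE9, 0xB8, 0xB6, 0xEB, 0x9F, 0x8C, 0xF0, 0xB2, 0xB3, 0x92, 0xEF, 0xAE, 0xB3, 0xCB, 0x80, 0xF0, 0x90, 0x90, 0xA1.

Byte at offset 0: 0xE6 = 11100110 → 3-byte char (#1). Advance 3.
Byte at offset 3: 0xE9 = 11101001 → 3-byte char (#2). Advance 3.
Byte at offset 6: 0xEB = 11101011 → 3-byte char (#3). Advance 3.
Byte at offset 9: 0xF0 = 11110000 → 4-byte char (#4). Advance 4.
Byte at offset 13: 0xEF = 11101111 → 3-byte char (#5). Advance 3.
Byte at offset 16: 0xCB = 11001011 → 2-byte char (#6). Advance 2.
Byte at offset 18: 0xF0 = 11110000 → 4-byte char (#7). Advance 4.
Reached end at offset 22 after 7 code points.

7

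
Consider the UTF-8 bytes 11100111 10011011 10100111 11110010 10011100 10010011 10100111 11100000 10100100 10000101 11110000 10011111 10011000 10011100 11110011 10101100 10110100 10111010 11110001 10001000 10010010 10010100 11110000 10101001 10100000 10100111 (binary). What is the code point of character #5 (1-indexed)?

U+ECD3A

Offset 0: leading byte 0xE7 = 11100111 → 3-byte char #1 = E7 9B A7.
Offset 3: leading byte 0xF2 = 11110010 → 4-byte char #2 = F2 9C 93 A7.
Offset 7: leading byte 0xE0 = 11100000 → 3-byte char #3 = E0 A4 85.
Offset 10: leading byte 0xF0 = 11110000 → 4-byte char #4 = F0 9F 98 9C.
Offset 14: leading byte 0xF3 = 11110011 → 4-byte char #5 = F3 AC B4 BA.
Leading byte 0xF3 = 11110011 matches 11110xxx → 4-byte sequence.
Byte 1: 0xF3 = 11110011, payload 011 (3 bits).
Byte 2: 0xAC = 10101100 (10xxxxxx ✓), payload 101100.
Byte 3: 0xB4 = 10110100 (10xxxxxx ✓), payload 110100.
Byte 4: 0xBA = 10111010 (10xxxxxx ✓), payload 111010.
Concatenate: 011101100110100111010 = 0xECD3A (21 bits → U+ECD3A).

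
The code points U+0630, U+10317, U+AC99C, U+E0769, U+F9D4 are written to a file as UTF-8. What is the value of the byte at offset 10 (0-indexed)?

0xF3

U+0630 → 2-byte form D8 B0 at offsets 0–1.
U+10317 → 4-byte form F0 90 8C 97 at offsets 2–5.
U+AC99C → 4-byte form F2 AC A6 9C at offsets 6–9.
U+E0769 → 4-byte form F3 A0 9D A9 at offsets 10–13.
Offset 10 falls in char 4's range; it's byte 1 of F3 A0 9D A9 = 0xF3.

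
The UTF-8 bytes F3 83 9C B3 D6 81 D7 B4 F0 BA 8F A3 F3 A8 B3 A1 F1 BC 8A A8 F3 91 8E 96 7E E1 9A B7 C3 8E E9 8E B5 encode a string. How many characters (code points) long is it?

Byte at offset 0: 0xF3 = 11110011 → 4-byte char (#1). Advance 4.
Byte at offset 4: 0xD6 = 11010110 → 2-byte char (#2). Advance 2.
Byte at offset 6: 0xD7 = 11010111 → 2-byte char (#3). Advance 2.
Byte at offset 8: 0xF0 = 11110000 → 4-byte char (#4). Advance 4.
Byte at offset 12: 0xF3 = 11110011 → 4-byte char (#5). Advance 4.
Byte at offset 16: 0xF1 = 11110001 → 4-byte char (#6). Advance 4.
Byte at offset 20: 0xF3 = 11110011 → 4-byte char (#7). Advance 4.
Byte at offset 24: 0x7E = 01111110 → 1-byte char (#8). Advance 1.
Byte at offset 25: 0xE1 = 11100001 → 3-byte char (#9). Advance 3.
Byte at offset 28: 0xC3 = 11000011 → 2-byte char (#10). Advance 2.
Byte at offset 30: 0xE9 = 11101001 → 3-byte char (#11). Advance 3.
Reached end at offset 33 after 11 code points.

11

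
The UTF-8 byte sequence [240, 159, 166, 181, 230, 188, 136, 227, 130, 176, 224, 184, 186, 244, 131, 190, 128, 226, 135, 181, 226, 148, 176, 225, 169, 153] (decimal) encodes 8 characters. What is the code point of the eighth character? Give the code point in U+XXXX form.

Offset 0: leading byte 0xF0 = 11110000 → 4-byte char #1 = F0 9F A6 B5.
Offset 4: leading byte 0xE6 = 11100110 → 3-byte char #2 = E6 BC 88.
Offset 7: leading byte 0xE3 = 11100011 → 3-byte char #3 = E3 82 B0.
Offset 10: leading byte 0xE0 = 11100000 → 3-byte char #4 = E0 B8 BA.
Offset 13: leading byte 0xF4 = 11110100 → 4-byte char #5 = F4 83 BE 80.
Offset 17: leading byte 0xE2 = 11100010 → 3-byte char #6 = E2 87 B5.
Offset 20: leading byte 0xE2 = 11100010 → 3-byte char #7 = E2 94 B0.
Offset 23: leading byte 0xE1 = 11100001 → 3-byte char #8 = E1 A9 99.
Leading byte 0xE1 = 11100001 matches 1110xxxx → 3-byte sequence.
Byte 1: 0xE1 = 11100001, payload 0001 (4 bits).
Byte 2: 0xA9 = 10101001 (10xxxxxx ✓), payload 101001.
Byte 3: 0x99 = 10011001 (10xxxxxx ✓), payload 011001.
Concatenate: 0001101001011001 = 0x1A59 (16 bits → U+1A59).

U+1A59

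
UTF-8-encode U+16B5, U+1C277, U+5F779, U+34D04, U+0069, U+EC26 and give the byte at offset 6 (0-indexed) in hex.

0xB7

U+16B5 → 3-byte form E1 9A B5 at offsets 0–2.
U+1C277 → 4-byte form F0 9C 89 B7 at offsets 3–6.
Offset 6 falls in char 2's range; it's byte 4 of F0 9C 89 B7 = 0xB7.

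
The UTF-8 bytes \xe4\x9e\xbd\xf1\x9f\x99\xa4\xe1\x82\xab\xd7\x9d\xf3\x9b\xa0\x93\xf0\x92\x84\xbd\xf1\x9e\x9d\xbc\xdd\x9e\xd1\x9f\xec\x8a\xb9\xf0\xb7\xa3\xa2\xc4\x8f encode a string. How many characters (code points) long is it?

Byte at offset 0: 0xE4 = 11100100 → 3-byte char (#1). Advance 3.
Byte at offset 3: 0xF1 = 11110001 → 4-byte char (#2). Advance 4.
Byte at offset 7: 0xE1 = 11100001 → 3-byte char (#3). Advance 3.
Byte at offset 10: 0xD7 = 11010111 → 2-byte char (#4). Advance 2.
Byte at offset 12: 0xF3 = 11110011 → 4-byte char (#5). Advance 4.
Byte at offset 16: 0xF0 = 11110000 → 4-byte char (#6). Advance 4.
Byte at offset 20: 0xF1 = 11110001 → 4-byte char (#7). Advance 4.
Byte at offset 24: 0xDD = 11011101 → 2-byte char (#8). Advance 2.
Byte at offset 26: 0xD1 = 11010001 → 2-byte char (#9). Advance 2.
Byte at offset 28: 0xEC = 11101100 → 3-byte char (#10). Advance 3.
Byte at offset 31: 0xF0 = 11110000 → 4-byte char (#11). Advance 4.
Byte at offset 35: 0xC4 = 11000100 → 2-byte char (#12). Advance 2.
Reached end at offset 37 after 12 code points.

12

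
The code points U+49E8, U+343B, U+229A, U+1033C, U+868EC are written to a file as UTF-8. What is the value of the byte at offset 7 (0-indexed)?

U+49E8 → 3-byte form E4 A7 A8 at offsets 0–2.
U+343B → 3-byte form E3 90 BB at offsets 3–5.
U+229A → 3-byte form E2 8A 9A at offsets 6–8.
Offset 7 falls in char 3's range; it's byte 2 of E2 8A 9A = 0x8A.

0x8A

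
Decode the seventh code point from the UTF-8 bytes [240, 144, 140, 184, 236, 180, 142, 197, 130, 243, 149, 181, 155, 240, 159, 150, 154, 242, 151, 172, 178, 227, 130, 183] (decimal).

Offset 0: leading byte 0xF0 = 11110000 → 4-byte char #1 = F0 90 8C B8.
Offset 4: leading byte 0xEC = 11101100 → 3-byte char #2 = EC B4 8E.
Offset 7: leading byte 0xC5 = 11000101 → 2-byte char #3 = C5 82.
Offset 9: leading byte 0xF3 = 11110011 → 4-byte char #4 = F3 95 B5 9B.
Offset 13: leading byte 0xF0 = 11110000 → 4-byte char #5 = F0 9F 96 9A.
Offset 17: leading byte 0xF2 = 11110010 → 4-byte char #6 = F2 97 AC B2.
Offset 21: leading byte 0xE3 = 11100011 → 3-byte char #7 = E3 82 B7.
Leading byte 0xE3 = 11100011 matches 1110xxxx → 3-byte sequence.
Byte 1: 0xE3 = 11100011, payload 0011 (4 bits).
Byte 2: 0x82 = 10000010 (10xxxxxx ✓), payload 000010.
Byte 3: 0xB7 = 10110111 (10xxxxxx ✓), payload 110111.
Concatenate: 0011000010110111 = 0x30B7 (16 bits → U+30B7).

U+30B7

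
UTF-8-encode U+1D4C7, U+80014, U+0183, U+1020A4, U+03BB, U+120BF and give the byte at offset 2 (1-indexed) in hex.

1-indexed offset 2 is 0-indexed offset 1.
U+1D4C7 → 4-byte form F0 9D 93 87 at offsets 0–3.
Offset 1 falls in char 1's range; it's byte 2 of F0 9D 93 87 = 0x9D.

0x9D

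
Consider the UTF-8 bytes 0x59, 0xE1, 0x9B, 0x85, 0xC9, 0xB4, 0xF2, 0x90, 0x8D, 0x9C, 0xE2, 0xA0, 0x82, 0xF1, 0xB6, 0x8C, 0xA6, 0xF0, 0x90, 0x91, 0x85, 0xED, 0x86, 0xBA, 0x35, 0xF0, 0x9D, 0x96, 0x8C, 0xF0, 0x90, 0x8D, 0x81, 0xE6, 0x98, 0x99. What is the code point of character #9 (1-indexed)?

U+0035

Offset 0: leading byte 0x59 = 01011001 → 1-byte char #1 = 59.
Offset 1: leading byte 0xE1 = 11100001 → 3-byte char #2 = E1 9B 85.
Offset 4: leading byte 0xC9 = 11001001 → 2-byte char #3 = C9 B4.
Offset 6: leading byte 0xF2 = 11110010 → 4-byte char #4 = F2 90 8D 9C.
Offset 10: leading byte 0xE2 = 11100010 → 3-byte char #5 = E2 A0 82.
Offset 13: leading byte 0xF1 = 11110001 → 4-byte char #6 = F1 B6 8C A6.
Offset 17: leading byte 0xF0 = 11110000 → 4-byte char #7 = F0 90 91 85.
Offset 21: leading byte 0xED = 11101101 → 3-byte char #8 = ED 86 BA.
Offset 24: leading byte 0x35 = 00110101 → 1-byte char #9 = 35.
Leading byte 0x35 = 00110101 matches 0xxxxxxx → 1-byte sequence.
Byte 1: 0x35 = 00110101, payload 0110101 (7 bits).
Concatenate: 0110101 = 0x35 (7 bits → U+0035).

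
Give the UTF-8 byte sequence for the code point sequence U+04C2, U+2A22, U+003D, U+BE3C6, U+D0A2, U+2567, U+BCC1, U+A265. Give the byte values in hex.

U+04C2: 2-byte form → D3 82.
U+2A22: 3-byte form → E2 A8 A2.
U+003D: 1-byte form → 3D.
U+BE3C6: 4-byte form → F2 BE 8F 86.
U+D0A2: 3-byte form → ED 82 A2.
U+2567: 3-byte form → E2 95 A7.
U+BCC1: 3-byte form → EB B3 81.
U+A265: 3-byte form → EA 89 A5.
Concatenated (22 bytes): D3 82 E2 A8 A2 3D F2 BE 8F 86 ED 82 A2 E2 95 A7 EB B3 81 EA 89 A5.

D3 82 E2 A8 A2 3D F2 BE 8F 86 ED 82 A2 E2 95 A7 EB B3 81 EA 89 A5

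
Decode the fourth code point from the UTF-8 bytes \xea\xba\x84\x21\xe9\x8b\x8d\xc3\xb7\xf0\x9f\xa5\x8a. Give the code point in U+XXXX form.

U+00F7

Offset 0: leading byte 0xEA = 11101010 → 3-byte char #1 = EA BA 84.
Offset 3: leading byte 0x21 = 00100001 → 1-byte char #2 = 21.
Offset 4: leading byte 0xE9 = 11101001 → 3-byte char #3 = E9 8B 8D.
Offset 7: leading byte 0xC3 = 11000011 → 2-byte char #4 = C3 B7.
Leading byte 0xC3 = 11000011 matches 110xxxxx → 2-byte sequence.
Byte 1: 0xC3 = 11000011, payload 00011 (5 bits).
Byte 2: 0xB7 = 10110111 (10xxxxxx ✓), payload 110111.
Concatenate: 00011110111 = 0xF7 (11 bits → U+00F7).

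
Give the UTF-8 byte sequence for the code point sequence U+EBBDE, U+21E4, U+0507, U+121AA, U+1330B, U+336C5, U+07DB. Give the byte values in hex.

U+EBBDE: 4-byte form → F3 AB AF 9E.
U+21E4: 3-byte form → E2 87 A4.
U+0507: 2-byte form → D4 87.
U+121AA: 4-byte form → F0 92 86 AA.
U+1330B: 4-byte form → F0 93 8C 8B.
U+336C5: 4-byte form → F0 B3 9B 85.
U+07DB: 2-byte form → DF 9B.
Concatenated (23 bytes): F3 AB AF 9E E2 87 A4 D4 87 F0 92 86 AA F0 93 8C 8B F0 B3 9B 85 DF 9B.

F3 AB AF 9E E2 87 A4 D4 87 F0 92 86 AA F0 93 8C 8B F0 B3 9B 85 DF 9B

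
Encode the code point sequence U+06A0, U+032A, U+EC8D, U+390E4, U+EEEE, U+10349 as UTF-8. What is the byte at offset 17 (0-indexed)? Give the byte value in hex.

U+06A0 → 2-byte form DA A0 at offsets 0–1.
U+032A → 2-byte form CC AA at offsets 2–3.
U+EC8D → 3-byte form EE B2 8D at offsets 4–6.
U+390E4 → 4-byte form F0 B9 83 A4 at offsets 7–10.
U+EEEE → 3-byte form EE BB AE at offsets 11–13.
U+10349 → 4-byte form F0 90 8D 89 at offsets 14–17.
Offset 17 falls in char 6's range; it's byte 4 of F0 90 8D 89 = 0x89.

0x89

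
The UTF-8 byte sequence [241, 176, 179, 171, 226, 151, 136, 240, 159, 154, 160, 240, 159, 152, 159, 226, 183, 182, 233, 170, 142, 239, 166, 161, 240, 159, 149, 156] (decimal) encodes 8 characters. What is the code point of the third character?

Offset 0: leading byte 0xF1 = 11110001 → 4-byte char #1 = F1 B0 B3 AB.
Offset 4: leading byte 0xE2 = 11100010 → 3-byte char #2 = E2 97 88.
Offset 7: leading byte 0xF0 = 11110000 → 4-byte char #3 = F0 9F 9A A0.
Leading byte 0xF0 = 11110000 matches 11110xxx → 4-byte sequence.
Byte 1: 0xF0 = 11110000, payload 000 (3 bits).
Byte 2: 0x9F = 10011111 (10xxxxxx ✓), payload 011111.
Byte 3: 0x9A = 10011010 (10xxxxxx ✓), payload 011010.
Byte 4: 0xA0 = 10100000 (10xxxxxx ✓), payload 100000.
Concatenate: 000011111011010100000 = 0x1F6A0 (21 bits → U+1F6A0).

U+1F6A0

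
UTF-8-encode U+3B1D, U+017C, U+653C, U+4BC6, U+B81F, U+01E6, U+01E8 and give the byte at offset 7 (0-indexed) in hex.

U+3B1D → 3-byte form E3 AC 9D at offsets 0–2.
U+017C → 2-byte form C5 BC at offsets 3–4.
U+653C → 3-byte form E6 94 BC at offsets 5–7.
Offset 7 falls in char 3's range; it's byte 3 of E6 94 BC = 0xBC.

0xBC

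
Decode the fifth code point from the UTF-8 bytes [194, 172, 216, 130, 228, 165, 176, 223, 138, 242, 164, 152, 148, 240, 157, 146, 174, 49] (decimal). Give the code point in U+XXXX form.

Offset 0: leading byte 0xC2 = 11000010 → 2-byte char #1 = C2 AC.
Offset 2: leading byte 0xD8 = 11011000 → 2-byte char #2 = D8 82.
Offset 4: leading byte 0xE4 = 11100100 → 3-byte char #3 = E4 A5 B0.
Offset 7: leading byte 0xDF = 11011111 → 2-byte char #4 = DF 8A.
Offset 9: leading byte 0xF2 = 11110010 → 4-byte char #5 = F2 A4 98 94.
Leading byte 0xF2 = 11110010 matches 11110xxx → 4-byte sequence.
Byte 1: 0xF2 = 11110010, payload 010 (3 bits).
Byte 2: 0xA4 = 10100100 (10xxxxxx ✓), payload 100100.
Byte 3: 0x98 = 10011000 (10xxxxxx ✓), payload 011000.
Byte 4: 0x94 = 10010100 (10xxxxxx ✓), payload 010100.
Concatenate: 010100100011000010100 = 0xA4614 (21 bits → U+A4614).

U+A4614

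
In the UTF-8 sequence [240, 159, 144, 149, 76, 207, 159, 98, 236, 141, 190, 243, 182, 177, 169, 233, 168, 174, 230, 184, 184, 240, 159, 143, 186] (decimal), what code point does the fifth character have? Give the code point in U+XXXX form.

U+C37E

Offset 0: leading byte 0xF0 = 11110000 → 4-byte char #1 = F0 9F 90 95.
Offset 4: leading byte 0x4C = 01001100 → 1-byte char #2 = 4C.
Offset 5: leading byte 0xCF = 11001111 → 2-byte char #3 = CF 9F.
Offset 7: leading byte 0x62 = 01100010 → 1-byte char #4 = 62.
Offset 8: leading byte 0xEC = 11101100 → 3-byte char #5 = EC 8D BE.
Leading byte 0xEC = 11101100 matches 1110xxxx → 3-byte sequence.
Byte 1: 0xEC = 11101100, payload 1100 (4 bits).
Byte 2: 0x8D = 10001101 (10xxxxxx ✓), payload 001101.
Byte 3: 0xBE = 10111110 (10xxxxxx ✓), payload 111110.
Concatenate: 1100001101111110 = 0xC37E (16 bits → U+C37E).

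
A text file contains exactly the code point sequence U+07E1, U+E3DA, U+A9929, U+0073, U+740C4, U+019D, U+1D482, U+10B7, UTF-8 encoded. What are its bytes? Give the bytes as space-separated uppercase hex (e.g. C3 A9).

U+07E1: 2-byte form → DF A1.
U+E3DA: 3-byte form → EE 8F 9A.
U+A9929: 4-byte form → F2 A9 A4 A9.
U+0073: 1-byte form → 73.
U+740C4: 4-byte form → F1 B4 83 84.
U+019D: 2-byte form → C6 9D.
U+1D482: 4-byte form → F0 9D 92 82.
U+10B7: 3-byte form → E1 82 B7.
Concatenated (23 bytes): DF A1 EE 8F 9A F2 A9 A4 A9 73 F1 B4 83 84 C6 9D F0 9D 92 82 E1 82 B7.

DF A1 EE 8F 9A F2 A9 A4 A9 73 F1 B4 83 84 C6 9D F0 9D 92 82 E1 82 B7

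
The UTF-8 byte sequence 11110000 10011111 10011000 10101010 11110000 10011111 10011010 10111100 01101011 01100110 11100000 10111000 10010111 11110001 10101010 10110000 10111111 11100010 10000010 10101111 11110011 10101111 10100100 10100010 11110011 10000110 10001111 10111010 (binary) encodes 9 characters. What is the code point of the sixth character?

Offset 0: leading byte 0xF0 = 11110000 → 4-byte char #1 = F0 9F 98 AA.
Offset 4: leading byte 0xF0 = 11110000 → 4-byte char #2 = F0 9F 9A BC.
Offset 8: leading byte 0x6B = 01101011 → 1-byte char #3 = 6B.
Offset 9: leading byte 0x66 = 01100110 → 1-byte char #4 = 66.
Offset 10: leading byte 0xE0 = 11100000 → 3-byte char #5 = E0 B8 97.
Offset 13: leading byte 0xF1 = 11110001 → 4-byte char #6 = F1 AA B0 BF.
Leading byte 0xF1 = 11110001 matches 11110xxx → 4-byte sequence.
Byte 1: 0xF1 = 11110001, payload 001 (3 bits).
Byte 2: 0xAA = 10101010 (10xxxxxx ✓), payload 101010.
Byte 3: 0xB0 = 10110000 (10xxxxxx ✓), payload 110000.
Byte 4: 0xBF = 10111111 (10xxxxxx ✓), payload 111111.
Concatenate: 001101010110000111111 = 0x6AC3F (21 bits → U+6AC3F).

U+6AC3F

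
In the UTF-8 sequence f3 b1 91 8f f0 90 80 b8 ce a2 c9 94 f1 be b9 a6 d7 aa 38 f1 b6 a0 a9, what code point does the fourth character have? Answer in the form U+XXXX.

U+0254

Offset 0: leading byte 0xF3 = 11110011 → 4-byte char #1 = F3 B1 91 8F.
Offset 4: leading byte 0xF0 = 11110000 → 4-byte char #2 = F0 90 80 B8.
Offset 8: leading byte 0xCE = 11001110 → 2-byte char #3 = CE A2.
Offset 10: leading byte 0xC9 = 11001001 → 2-byte char #4 = C9 94.
Leading byte 0xC9 = 11001001 matches 110xxxxx → 2-byte sequence.
Byte 1: 0xC9 = 11001001, payload 01001 (5 bits).
Byte 2: 0x94 = 10010100 (10xxxxxx ✓), payload 010100.
Concatenate: 01001010100 = 0x254 (11 bits → U+0254).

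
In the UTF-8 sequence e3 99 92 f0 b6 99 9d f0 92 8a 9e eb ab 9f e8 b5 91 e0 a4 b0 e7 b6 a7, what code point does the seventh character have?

U+7DA7

Offset 0: leading byte 0xE3 = 11100011 → 3-byte char #1 = E3 99 92.
Offset 3: leading byte 0xF0 = 11110000 → 4-byte char #2 = F0 B6 99 9D.
Offset 7: leading byte 0xF0 = 11110000 → 4-byte char #3 = F0 92 8A 9E.
Offset 11: leading byte 0xEB = 11101011 → 3-byte char #4 = EB AB 9F.
Offset 14: leading byte 0xE8 = 11101000 → 3-byte char #5 = E8 B5 91.
Offset 17: leading byte 0xE0 = 11100000 → 3-byte char #6 = E0 A4 B0.
Offset 20: leading byte 0xE7 = 11100111 → 3-byte char #7 = E7 B6 A7.
Leading byte 0xE7 = 11100111 matches 1110xxxx → 3-byte sequence.
Byte 1: 0xE7 = 11100111, payload 0111 (4 bits).
Byte 2: 0xB6 = 10110110 (10xxxxxx ✓), payload 110110.
Byte 3: 0xA7 = 10100111 (10xxxxxx ✓), payload 100111.
Concatenate: 0111110110100111 = 0x7DA7 (16 bits → U+7DA7).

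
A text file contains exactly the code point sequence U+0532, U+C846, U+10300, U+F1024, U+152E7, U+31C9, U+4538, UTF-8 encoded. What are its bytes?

U+0532: 2-byte form → D4 B2.
U+C846: 3-byte form → EC A1 86.
U+10300: 4-byte form → F0 90 8C 80.
U+F1024: 4-byte form → F3 B1 80 A4.
U+152E7: 4-byte form → F0 95 8B A7.
U+31C9: 3-byte form → E3 87 89.
U+4538: 3-byte form → E4 94 B8.
Concatenated (23 bytes): D4 B2 EC A1 86 F0 90 8C 80 F3 B1 80 A4 F0 95 8B A7 E3 87 89 E4 94 B8.

D4 B2 EC A1 86 F0 90 8C 80 F3 B1 80 A4 F0 95 8B A7 E3 87 89 E4 94 B8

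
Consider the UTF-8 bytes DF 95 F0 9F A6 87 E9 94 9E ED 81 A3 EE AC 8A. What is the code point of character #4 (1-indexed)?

Offset 0: leading byte 0xDF = 11011111 → 2-byte char #1 = DF 95.
Offset 2: leading byte 0xF0 = 11110000 → 4-byte char #2 = F0 9F A6 87.
Offset 6: leading byte 0xE9 = 11101001 → 3-byte char #3 = E9 94 9E.
Offset 9: leading byte 0xED = 11101101 → 3-byte char #4 = ED 81 A3.
Leading byte 0xED = 11101101 matches 1110xxxx → 3-byte sequence.
Byte 1: 0xED = 11101101, payload 1101 (4 bits).
Byte 2: 0x81 = 10000001 (10xxxxxx ✓), payload 000001.
Byte 3: 0xA3 = 10100011 (10xxxxxx ✓), payload 100011.
Concatenate: 1101000001100011 = 0xD063 (16 bits → U+D063).

U+D063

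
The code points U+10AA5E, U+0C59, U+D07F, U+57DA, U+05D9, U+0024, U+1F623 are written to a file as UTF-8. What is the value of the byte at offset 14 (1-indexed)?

1-indexed offset 14 is 0-indexed offset 13.
U+10AA5E → 4-byte form F4 8A A9 9E at offsets 0–3.
U+0C59 → 3-byte form E0 B1 99 at offsets 4–6.
U+D07F → 3-byte form ED 81 BF at offsets 7–9.
U+57DA → 3-byte form E5 9F 9A at offsets 10–12.
U+05D9 → 2-byte form D7 99 at offsets 13–14.
Offset 13 falls in char 5's range; it's byte 1 of D7 99 = 0xD7.

0xD7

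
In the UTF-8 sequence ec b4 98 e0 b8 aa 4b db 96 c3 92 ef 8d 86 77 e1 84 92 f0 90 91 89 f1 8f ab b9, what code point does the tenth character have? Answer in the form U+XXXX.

U+4FAF9

Offset 0: leading byte 0xEC = 11101100 → 3-byte char #1 = EC B4 98.
Offset 3: leading byte 0xE0 = 11100000 → 3-byte char #2 = E0 B8 AA.
Offset 6: leading byte 0x4B = 01001011 → 1-byte char #3 = 4B.
Offset 7: leading byte 0xDB = 11011011 → 2-byte char #4 = DB 96.
Offset 9: leading byte 0xC3 = 11000011 → 2-byte char #5 = C3 92.
Offset 11: leading byte 0xEF = 11101111 → 3-byte char #6 = EF 8D 86.
Offset 14: leading byte 0x77 = 01110111 → 1-byte char #7 = 77.
Offset 15: leading byte 0xE1 = 11100001 → 3-byte char #8 = E1 84 92.
Offset 18: leading byte 0xF0 = 11110000 → 4-byte char #9 = F0 90 91 89.
Offset 22: leading byte 0xF1 = 11110001 → 4-byte char #10 = F1 8F AB B9.
Leading byte 0xF1 = 11110001 matches 11110xxx → 4-byte sequence.
Byte 1: 0xF1 = 11110001, payload 001 (3 bits).
Byte 2: 0x8F = 10001111 (10xxxxxx ✓), payload 001111.
Byte 3: 0xAB = 10101011 (10xxxxxx ✓), payload 101011.
Byte 4: 0xB9 = 10111001 (10xxxxxx ✓), payload 111001.
Concatenate: 001001111101011111001 = 0x4FAF9 (21 bits → U+4FAF9).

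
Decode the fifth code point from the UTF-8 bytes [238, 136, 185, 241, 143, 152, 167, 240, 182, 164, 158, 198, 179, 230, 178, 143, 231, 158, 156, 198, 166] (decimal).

U+6C8F

Offset 0: leading byte 0xEE = 11101110 → 3-byte char #1 = EE 88 B9.
Offset 3: leading byte 0xF1 = 11110001 → 4-byte char #2 = F1 8F 98 A7.
Offset 7: leading byte 0xF0 = 11110000 → 4-byte char #3 = F0 B6 A4 9E.
Offset 11: leading byte 0xC6 = 11000110 → 2-byte char #4 = C6 B3.
Offset 13: leading byte 0xE6 = 11100110 → 3-byte char #5 = E6 B2 8F.
Leading byte 0xE6 = 11100110 matches 1110xxxx → 3-byte sequence.
Byte 1: 0xE6 = 11100110, payload 0110 (4 bits).
Byte 2: 0xB2 = 10110010 (10xxxxxx ✓), payload 110010.
Byte 3: 0x8F = 10001111 (10xxxxxx ✓), payload 001111.
Concatenate: 0110110010001111 = 0x6C8F (16 bits → U+6C8F).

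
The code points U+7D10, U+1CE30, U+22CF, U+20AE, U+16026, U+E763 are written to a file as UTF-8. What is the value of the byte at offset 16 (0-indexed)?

0xA6

U+7D10 → 3-byte form E7 B4 90 at offsets 0–2.
U+1CE30 → 4-byte form F0 9C B8 B0 at offsets 3–6.
U+22CF → 3-byte form E2 8B 8F at offsets 7–9.
U+20AE → 3-byte form E2 82 AE at offsets 10–12.
U+16026 → 4-byte form F0 96 80 A6 at offsets 13–16.
Offset 16 falls in char 5's range; it's byte 4 of F0 96 80 A6 = 0xA6.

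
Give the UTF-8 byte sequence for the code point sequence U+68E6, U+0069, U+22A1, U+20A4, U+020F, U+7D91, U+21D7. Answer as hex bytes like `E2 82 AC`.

E6 A3 A6 69 E2 8A A1 E2 82 A4 C8 8F E7 B6 91 E2 87 97

U+68E6: 3-byte form → E6 A3 A6.
U+0069: 1-byte form → 69.
U+22A1: 3-byte form → E2 8A A1.
U+20A4: 3-byte form → E2 82 A4.
U+020F: 2-byte form → C8 8F.
U+7D91: 3-byte form → E7 B6 91.
U+21D7: 3-byte form → E2 87 97.
Concatenated (18 bytes): E6 A3 A6 69 E2 8A A1 E2 82 A4 C8 8F E7 B6 91 E2 87 97.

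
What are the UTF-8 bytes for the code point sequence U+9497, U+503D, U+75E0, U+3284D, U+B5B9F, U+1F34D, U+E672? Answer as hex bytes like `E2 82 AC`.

U+9497: 3-byte form → E9 92 97.
U+503D: 3-byte form → E5 80 BD.
U+75E0: 3-byte form → E7 97 A0.
U+3284D: 4-byte form → F0 B2 A1 8D.
U+B5B9F: 4-byte form → F2 B5 AE 9F.
U+1F34D: 4-byte form → F0 9F 8D 8D.
U+E672: 3-byte form → EE 99 B2.
Concatenated (24 bytes): E9 92 97 E5 80 BD E7 97 A0 F0 B2 A1 8D F2 B5 AE 9F F0 9F 8D 8D EE 99 B2.

E9 92 97 E5 80 BD E7 97 A0 F0 B2 A1 8D F2 B5 AE 9F F0 9F 8D 8D EE 99 B2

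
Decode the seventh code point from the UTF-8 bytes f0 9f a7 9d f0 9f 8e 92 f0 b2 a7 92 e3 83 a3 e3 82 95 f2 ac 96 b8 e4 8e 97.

U+4397

Offset 0: leading byte 0xF0 = 11110000 → 4-byte char #1 = F0 9F A7 9D.
Offset 4: leading byte 0xF0 = 11110000 → 4-byte char #2 = F0 9F 8E 92.
Offset 8: leading byte 0xF0 = 11110000 → 4-byte char #3 = F0 B2 A7 92.
Offset 12: leading byte 0xE3 = 11100011 → 3-byte char #4 = E3 83 A3.
Offset 15: leading byte 0xE3 = 11100011 → 3-byte char #5 = E3 82 95.
Offset 18: leading byte 0xF2 = 11110010 → 4-byte char #6 = F2 AC 96 B8.
Offset 22: leading byte 0xE4 = 11100100 → 3-byte char #7 = E4 8E 97.
Leading byte 0xE4 = 11100100 matches 1110xxxx → 3-byte sequence.
Byte 1: 0xE4 = 11100100, payload 0100 (4 bits).
Byte 2: 0x8E = 10001110 (10xxxxxx ✓), payload 001110.
Byte 3: 0x97 = 10010111 (10xxxxxx ✓), payload 010111.
Concatenate: 0100001110010111 = 0x4397 (16 bits → U+4397).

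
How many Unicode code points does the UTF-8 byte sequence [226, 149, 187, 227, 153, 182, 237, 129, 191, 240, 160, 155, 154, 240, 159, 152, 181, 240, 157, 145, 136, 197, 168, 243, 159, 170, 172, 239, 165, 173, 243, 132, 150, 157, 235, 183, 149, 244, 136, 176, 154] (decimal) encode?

12

Byte at offset 0: 0xE2 = 11100010 → 3-byte char (#1). Advance 3.
Byte at offset 3: 0xE3 = 11100011 → 3-byte char (#2). Advance 3.
Byte at offset 6: 0xED = 11101101 → 3-byte char (#3). Advance 3.
Byte at offset 9: 0xF0 = 11110000 → 4-byte char (#4). Advance 4.
Byte at offset 13: 0xF0 = 11110000 → 4-byte char (#5). Advance 4.
Byte at offset 17: 0xF0 = 11110000 → 4-byte char (#6). Advance 4.
Byte at offset 21: 0xC5 = 11000101 → 2-byte char (#7). Advance 2.
Byte at offset 23: 0xF3 = 11110011 → 4-byte char (#8). Advance 4.
Byte at offset 27: 0xEF = 11101111 → 3-byte char (#9). Advance 3.
Byte at offset 30: 0xF3 = 11110011 → 4-byte char (#10). Advance 4.
Byte at offset 34: 0xEB = 11101011 → 3-byte char (#11). Advance 3.
Byte at offset 37: 0xF4 = 11110100 → 4-byte char (#12). Advance 4.
Reached end at offset 41 after 12 code points.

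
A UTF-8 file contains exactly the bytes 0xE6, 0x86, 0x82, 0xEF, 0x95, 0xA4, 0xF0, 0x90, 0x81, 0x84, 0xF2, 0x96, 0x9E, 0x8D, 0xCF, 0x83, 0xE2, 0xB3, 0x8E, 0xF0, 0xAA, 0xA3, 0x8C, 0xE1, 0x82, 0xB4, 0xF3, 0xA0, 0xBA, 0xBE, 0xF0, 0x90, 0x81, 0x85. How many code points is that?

10

Byte at offset 0: 0xE6 = 11100110 → 3-byte char (#1). Advance 3.
Byte at offset 3: 0xEF = 11101111 → 3-byte char (#2). Advance 3.
Byte at offset 6: 0xF0 = 11110000 → 4-byte char (#3). Advance 4.
Byte at offset 10: 0xF2 = 11110010 → 4-byte char (#4). Advance 4.
Byte at offset 14: 0xCF = 11001111 → 2-byte char (#5). Advance 2.
Byte at offset 16: 0xE2 = 11100010 → 3-byte char (#6). Advance 3.
Byte at offset 19: 0xF0 = 11110000 → 4-byte char (#7). Advance 4.
Byte at offset 23: 0xE1 = 11100001 → 3-byte char (#8). Advance 3.
Byte at offset 26: 0xF3 = 11110011 → 4-byte char (#9). Advance 4.
Byte at offset 30: 0xF0 = 11110000 → 4-byte char (#10). Advance 4.
Reached end at offset 34 after 10 code points.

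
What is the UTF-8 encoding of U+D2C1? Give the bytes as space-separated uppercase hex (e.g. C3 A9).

ED 8B 81

U+D2C1 = 0xD2C1 = 53953 decimal. In range U+0800–U+FFFF → 3-byte form: 1110xxxx 10xxxxxx 10xxxxxx.
Binary (16 bits): 1101001011000001.
Split 4+6+6: 1101 | 001011 | 000001.
Byte 1: 11101101 = 0xED.
Byte 2: 10001011 = 0x8B.
Byte 3: 10000001 = 0x81.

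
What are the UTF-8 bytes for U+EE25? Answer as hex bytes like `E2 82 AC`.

EE B8 A5

U+EE25 = 0xEE25 = 60965 decimal. In range U+0800–U+FFFF → 3-byte form: 1110xxxx 10xxxxxx 10xxxxxx.
Binary (16 bits): 1110111000100101.
Split 4+6+6: 1110 | 111000 | 100101.
Byte 1: 11101110 = 0xEE.
Byte 2: 10111000 = 0xB8.
Byte 3: 10100101 = 0xA5.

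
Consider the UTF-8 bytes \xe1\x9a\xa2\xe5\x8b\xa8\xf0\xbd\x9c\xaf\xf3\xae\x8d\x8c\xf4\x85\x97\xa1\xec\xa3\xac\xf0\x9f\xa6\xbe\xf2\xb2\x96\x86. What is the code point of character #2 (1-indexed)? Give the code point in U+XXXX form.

Offset 0: leading byte 0xE1 = 11100001 → 3-byte char #1 = E1 9A A2.
Offset 3: leading byte 0xE5 = 11100101 → 3-byte char #2 = E5 8B A8.
Leading byte 0xE5 = 11100101 matches 1110xxxx → 3-byte sequence.
Byte 1: 0xE5 = 11100101, payload 0101 (4 bits).
Byte 2: 0x8B = 10001011 (10xxxxxx ✓), payload 001011.
Byte 3: 0xA8 = 10101000 (10xxxxxx ✓), payload 101000.
Concatenate: 0101001011101000 = 0x52E8 (16 bits → U+52E8).

U+52E8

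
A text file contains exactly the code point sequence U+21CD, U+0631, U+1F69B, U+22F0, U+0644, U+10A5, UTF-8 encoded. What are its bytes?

U+21CD: 3-byte form → E2 87 8D.
U+0631: 2-byte form → D8 B1.
U+1F69B: 4-byte form → F0 9F 9A 9B.
U+22F0: 3-byte form → E2 8B B0.
U+0644: 2-byte form → D9 84.
U+10A5: 3-byte form → E1 82 A5.
Concatenated (17 bytes): E2 87 8D D8 B1 F0 9F 9A 9B E2 8B B0 D9 84 E1 82 A5.

E2 87 8D D8 B1 F0 9F 9A 9B E2 8B B0 D9 84 E1 82 A5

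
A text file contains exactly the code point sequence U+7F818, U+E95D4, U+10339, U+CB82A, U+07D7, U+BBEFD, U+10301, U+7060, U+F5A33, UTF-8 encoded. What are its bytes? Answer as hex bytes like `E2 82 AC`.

F1 BF A0 98 F3 A9 97 94 F0 90 8C B9 F3 8B A0 AA DF 97 F2 BB BB BD F0 90 8C 81 E7 81 A0 F3 B5 A8 B3

U+7F818: 4-byte form → F1 BF A0 98.
U+E95D4: 4-byte form → F3 A9 97 94.
U+10339: 4-byte form → F0 90 8C B9.
U+CB82A: 4-byte form → F3 8B A0 AA.
U+07D7: 2-byte form → DF 97.
U+BBEFD: 4-byte form → F2 BB BB BD.
U+10301: 4-byte form → F0 90 8C 81.
U+7060: 3-byte form → E7 81 A0.
U+F5A33: 4-byte form → F3 B5 A8 B3.
Concatenated (33 bytes): F1 BF A0 98 F3 A9 97 94 F0 90 8C B9 F3 8B A0 AA DF 97 F2 BB BB BD F0 90 8C 81 E7 81 A0 F3 B5 A8 B3.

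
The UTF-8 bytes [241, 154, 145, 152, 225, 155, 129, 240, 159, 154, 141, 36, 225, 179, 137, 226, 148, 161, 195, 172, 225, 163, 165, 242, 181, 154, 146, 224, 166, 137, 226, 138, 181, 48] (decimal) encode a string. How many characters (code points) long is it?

12

Byte at offset 0: 0xF1 = 11110001 → 4-byte char (#1). Advance 4.
Byte at offset 4: 0xE1 = 11100001 → 3-byte char (#2). Advance 3.
Byte at offset 7: 0xF0 = 11110000 → 4-byte char (#3). Advance 4.
Byte at offset 11: 0x24 = 00100100 → 1-byte char (#4). Advance 1.
Byte at offset 12: 0xE1 = 11100001 → 3-byte char (#5). Advance 3.
Byte at offset 15: 0xE2 = 11100010 → 3-byte char (#6). Advance 3.
Byte at offset 18: 0xC3 = 11000011 → 2-byte char (#7). Advance 2.
Byte at offset 20: 0xE1 = 11100001 → 3-byte char (#8). Advance 3.
Byte at offset 23: 0xF2 = 11110010 → 4-byte char (#9). Advance 4.
Byte at offset 27: 0xE0 = 11100000 → 3-byte char (#10). Advance 3.
Byte at offset 30: 0xE2 = 11100010 → 3-byte char (#11). Advance 3.
Byte at offset 33: 0x30 = 00110000 → 1-byte char (#12). Advance 1.
Reached end at offset 34 after 12 code points.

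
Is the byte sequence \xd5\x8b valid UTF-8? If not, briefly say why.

Leading byte 0xD5 = 11010101 → 2-byte form.
Continuation bytes 0x8B=10001011 all match 10xxxxxx.
Decoded value 0x54B is ≥ 0x80 (shortest form) and not a surrogate.

valid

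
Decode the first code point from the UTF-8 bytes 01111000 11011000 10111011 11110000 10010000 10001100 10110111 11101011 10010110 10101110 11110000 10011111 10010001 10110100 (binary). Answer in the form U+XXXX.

U+0078

Offset 0: leading byte 0x78 = 01111000 → 1-byte char #1 = 78.
Leading byte 0x78 = 01111000 matches 0xxxxxxx → 1-byte sequence.
Byte 1: 0x78 = 01111000, payload 1111000 (7 bits).
Concatenate: 1111000 = 0x78 (7 bits → U+0078).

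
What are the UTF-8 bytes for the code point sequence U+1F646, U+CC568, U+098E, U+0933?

F0 9F 99 86 F3 8C 95 A8 E0 A6 8E E0 A4 B3

U+1F646: 4-byte form → F0 9F 99 86.
U+CC568: 4-byte form → F3 8C 95 A8.
U+098E: 3-byte form → E0 A6 8E.
U+0933: 3-byte form → E0 A4 B3.
Concatenated (14 bytes): F0 9F 99 86 F3 8C 95 A8 E0 A6 8E E0 A4 B3.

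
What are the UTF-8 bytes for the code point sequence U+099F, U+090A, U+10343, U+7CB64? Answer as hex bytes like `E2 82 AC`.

E0 A6 9F E0 A4 8A F0 90 8D 83 F1 BC AD A4

U+099F: 3-byte form → E0 A6 9F.
U+090A: 3-byte form → E0 A4 8A.
U+10343: 4-byte form → F0 90 8D 83.
U+7CB64: 4-byte form → F1 BC AD A4.
Concatenated (14 bytes): E0 A6 9F E0 A4 8A F0 90 8D 83 F1 BC AD A4.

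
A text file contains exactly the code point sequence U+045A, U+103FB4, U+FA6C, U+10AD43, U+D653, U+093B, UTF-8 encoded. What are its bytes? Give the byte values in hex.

D1 9A F4 83 BE B4 EF A9 AC F4 8A B5 83 ED 99 93 E0 A4 BB

U+045A: 2-byte form → D1 9A.
U+103FB4: 4-byte form → F4 83 BE B4.
U+FA6C: 3-byte form → EF A9 AC.
U+10AD43: 4-byte form → F4 8A B5 83.
U+D653: 3-byte form → ED 99 93.
U+093B: 3-byte form → E0 A4 BB.
Concatenated (19 bytes): D1 9A F4 83 BE B4 EF A9 AC F4 8A B5 83 ED 99 93 E0 A4 BB.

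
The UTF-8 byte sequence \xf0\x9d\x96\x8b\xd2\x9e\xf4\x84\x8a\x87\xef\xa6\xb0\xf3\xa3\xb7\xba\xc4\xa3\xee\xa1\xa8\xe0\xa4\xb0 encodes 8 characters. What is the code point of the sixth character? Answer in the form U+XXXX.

Offset 0: leading byte 0xF0 = 11110000 → 4-byte char #1 = F0 9D 96 8B.
Offset 4: leading byte 0xD2 = 11010010 → 2-byte char #2 = D2 9E.
Offset 6: leading byte 0xF4 = 11110100 → 4-byte char #3 = F4 84 8A 87.
Offset 10: leading byte 0xEF = 11101111 → 3-byte char #4 = EF A6 B0.
Offset 13: leading byte 0xF3 = 11110011 → 4-byte char #5 = F3 A3 B7 BA.
Offset 17: leading byte 0xC4 = 11000100 → 2-byte char #6 = C4 A3.
Leading byte 0xC4 = 11000100 matches 110xxxxx → 2-byte sequence.
Byte 1: 0xC4 = 11000100, payload 00100 (5 bits).
Byte 2: 0xA3 = 10100011 (10xxxxxx ✓), payload 100011.
Concatenate: 00100100011 = 0x123 (11 bits → U+0123).

U+0123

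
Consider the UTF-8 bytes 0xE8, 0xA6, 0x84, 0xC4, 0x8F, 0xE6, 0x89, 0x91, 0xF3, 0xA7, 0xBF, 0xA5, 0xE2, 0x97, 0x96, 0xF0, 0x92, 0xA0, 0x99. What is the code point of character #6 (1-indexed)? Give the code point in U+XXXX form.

U+12819

Offset 0: leading byte 0xE8 = 11101000 → 3-byte char #1 = E8 A6 84.
Offset 3: leading byte 0xC4 = 11000100 → 2-byte char #2 = C4 8F.
Offset 5: leading byte 0xE6 = 11100110 → 3-byte char #3 = E6 89 91.
Offset 8: leading byte 0xF3 = 11110011 → 4-byte char #4 = F3 A7 BF A5.
Offset 12: leading byte 0xE2 = 11100010 → 3-byte char #5 = E2 97 96.
Offset 15: leading byte 0xF0 = 11110000 → 4-byte char #6 = F0 92 A0 99.
Leading byte 0xF0 = 11110000 matches 11110xxx → 4-byte sequence.
Byte 1: 0xF0 = 11110000, payload 000 (3 bits).
Byte 2: 0x92 = 10010010 (10xxxxxx ✓), payload 010010.
Byte 3: 0xA0 = 10100000 (10xxxxxx ✓), payload 100000.
Byte 4: 0x99 = 10011001 (10xxxxxx ✓), payload 011001.
Concatenate: 000010010100000011001 = 0x12819 (21 bits → U+12819).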